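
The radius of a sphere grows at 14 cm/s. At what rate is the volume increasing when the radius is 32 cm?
57344π cm³/s

V = (4/3)πr³
dV/dt = dV/dr · dr/dt = 4πr² · 14
At r = 32: dV/dt = 57344π cm³/s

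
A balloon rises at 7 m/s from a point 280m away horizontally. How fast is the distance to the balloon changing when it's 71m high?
497√83441/83441 ≈ 1.721 m/s

z² = 280² + y²
z = √(280² + 71²) = √83441
dz/dt = y/z · dy/dt = 71/√83441 · 7 = 497√83441/83441 ≈ 1.721 m/s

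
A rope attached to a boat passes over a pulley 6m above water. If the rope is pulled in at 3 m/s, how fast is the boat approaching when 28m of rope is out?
42√187/187 ≈ 3.071 m/s

rope² = x² + 6²
x = √(28² - 6²) = 2√187
dx/dt = (rope/x) · d(rope)/dt = (28/(2√187)) · (-3) = -42√187/187 m/s
The boat approaches at 42√187/187 ≈ 3.071 m/s.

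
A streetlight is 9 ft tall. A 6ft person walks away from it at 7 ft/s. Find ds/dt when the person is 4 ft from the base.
14 ft/s

By similar triangles: 9/(x+s) = 6/s
Solving: s = 6x/3
ds/dt = 6/3 · dx/dt = 2 · 7 = 14 ft/s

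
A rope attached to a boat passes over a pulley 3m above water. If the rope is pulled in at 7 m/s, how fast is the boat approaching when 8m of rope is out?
56√55/55 ≈ 7.551 m/s

rope² = x² + 3²
x = √(8² - 3²) = √55
dx/dt = (rope/x) · d(rope)/dt = (8/√55) · (-7) = -56√55/55 m/s
The boat approaches at 56√55/55 ≈ 7.551 m/s.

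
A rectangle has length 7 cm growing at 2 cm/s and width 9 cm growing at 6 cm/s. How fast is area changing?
60 cm²/s

A = lw
dA/dt = w·dl/dt + l·dw/dt = 9·2 + 7·6 = 60 cm²/s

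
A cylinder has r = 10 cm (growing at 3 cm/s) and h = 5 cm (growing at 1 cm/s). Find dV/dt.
400π cm³/s

V = πr²h
dV/dt = 2πrh·dr/dt + πr²·dh/dt
= 2π(10)(5)(3) + π(10)²(1)
= 400π cm³/s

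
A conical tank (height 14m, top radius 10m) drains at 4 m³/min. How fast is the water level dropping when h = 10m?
49/(625π) ≈ 0.02496 m/min

r/h = 10/14, so r = (5/7)h
V = (1/3)πr²h = (1/3)π((5/7)h)²h = (25/147)πh³
dV/dh = (25/49)πh²
dh/dt = (dV/dt)/(dV/dh) = -4/((25/49)π·10²) = -49/(625π) m/min
The level is dropping at 49/(625π) ≈ 0.02496 m/min.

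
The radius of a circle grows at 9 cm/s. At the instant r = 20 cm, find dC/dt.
18π cm/s

C = 2πr
dC/dt = 2π · dr/dt = 2π · 9 = 18π cm/s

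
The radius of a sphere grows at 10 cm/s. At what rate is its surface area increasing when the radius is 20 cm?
1600π cm²/s

S = 4πr²
dS/dt = dS/dr · dr/dt = 8πr · 10
At r = 20: dS/dt = 1600π cm²/s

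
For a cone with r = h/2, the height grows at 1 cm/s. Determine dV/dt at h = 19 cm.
361π/4 cm³/s

V = (1/3)π(h/2)²h = πh³/12
dV/dt = πh²/4 · 1
At h = 19: dV/dt = 361π/4 cm³/s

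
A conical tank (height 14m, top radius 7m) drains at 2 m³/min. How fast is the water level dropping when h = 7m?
8/(49π) ≈ 0.05197 m/min

r/h = 7/14, so r = (1/2)h
V = (1/3)πr²h = (1/3)π((1/2)h)²h = (1/12)πh³
dV/dh = (1/4)πh²
dh/dt = (dV/dt)/(dV/dh) = -2/((1/4)π·7²) = -8/(49π) m/min
The level is dropping at 8/(49π) ≈ 0.05197 m/min.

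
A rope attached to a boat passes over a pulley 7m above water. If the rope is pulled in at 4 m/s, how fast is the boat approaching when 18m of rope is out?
72√11/55 ≈ 4.342 m/s

rope² = x² + 7²
x = √(18² - 7²) = 5√11
dx/dt = (rope/x) · d(rope)/dt = (18/(5√11)) · (-4) = -72√11/55 m/s
The boat approaches at 72√11/55 ≈ 4.342 m/s.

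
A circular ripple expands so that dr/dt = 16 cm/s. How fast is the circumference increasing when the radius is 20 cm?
32π cm/s

C = 2πr
dC/dt = 2π · dr/dt = 2π · 16 = 32π cm/s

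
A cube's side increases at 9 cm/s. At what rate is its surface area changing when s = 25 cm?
2700 cm²/s

A = 6s²
dA/dt = 12s · ds/dt = 12·25·9 = 2700 cm²/s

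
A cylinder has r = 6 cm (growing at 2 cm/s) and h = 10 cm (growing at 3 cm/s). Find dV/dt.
348π cm³/s

V = πr²h
dV/dt = 2πrh·dr/dt + πr²·dh/dt
= 2π(6)(10)(2) + π(6)²(3)
= 348π cm³/s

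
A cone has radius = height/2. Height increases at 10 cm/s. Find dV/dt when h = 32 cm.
2560π cm³/s

V = (1/3)π(h/2)²h = πh³/12
dV/dt = πh²/4 · 10
At h = 32: dV/dt = 2560π cm³/s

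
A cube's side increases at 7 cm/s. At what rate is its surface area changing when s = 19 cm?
1596 cm²/s

A = 6s²
dA/dt = 12s · ds/dt = 12·19·7 = 1596 cm²/s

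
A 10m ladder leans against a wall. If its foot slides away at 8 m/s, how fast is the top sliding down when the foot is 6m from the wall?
6 m/s

x² + y² = 10²
2x·dx/dt + 2y·dy/dt = 0
dy/dt = -x/y · dx/dt = -6/8 · 8 = -6 m/s
The top is descending at 6 m/s.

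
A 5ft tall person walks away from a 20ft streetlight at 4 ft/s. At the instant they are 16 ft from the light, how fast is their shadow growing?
4/3 ft/s

By similar triangles: 20/(x+s) = 5/s
Solving: s = 5x/15
ds/dt = 5/15 · dx/dt = 1/3 · 4 = 4/3 ft/s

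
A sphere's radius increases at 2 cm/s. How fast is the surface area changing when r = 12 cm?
192π cm²/s

S = 4πr²
dS/dt = dS/dr · dr/dt = 8πr · 2
At r = 12: dS/dt = 192π cm²/s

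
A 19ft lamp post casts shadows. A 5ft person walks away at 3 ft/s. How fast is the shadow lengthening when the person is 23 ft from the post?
15/14 ft/s

By similar triangles: 19/(x+s) = 5/s
Solving: s = 5x/14
ds/dt = 5/14 · dx/dt = 5/14 · 3 = 15/14 ft/s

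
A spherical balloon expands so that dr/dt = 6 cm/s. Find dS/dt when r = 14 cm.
672π cm²/s

S = 4πr²
dS/dt = dS/dr · dr/dt = 8πr · 6
At r = 14: dS/dt = 672π cm²/s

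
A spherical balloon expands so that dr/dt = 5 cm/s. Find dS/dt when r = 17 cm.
680π cm²/s

S = 4πr²
dS/dt = dS/dr · dr/dt = 8πr · 5
At r = 17: dS/dt = 680π cm²/s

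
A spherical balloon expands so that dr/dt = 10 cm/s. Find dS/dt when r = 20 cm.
1600π cm²/s

S = 4πr²
dS/dt = dS/dr · dr/dt = 8πr · 10
At r = 20: dS/dt = 1600π cm²/s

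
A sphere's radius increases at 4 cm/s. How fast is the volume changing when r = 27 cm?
11664π cm³/s

V = (4/3)πr³
dV/dt = dV/dr · dr/dt = 4πr² · 4
At r = 27: dV/dt = 11664π cm³/s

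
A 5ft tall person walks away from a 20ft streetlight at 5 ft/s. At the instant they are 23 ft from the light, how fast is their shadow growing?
5/3 ft/s

By similar triangles: 20/(x+s) = 5/s
Solving: s = 5x/15
ds/dt = 5/15 · dx/dt = 1/3 · 5 = 5/3 ft/s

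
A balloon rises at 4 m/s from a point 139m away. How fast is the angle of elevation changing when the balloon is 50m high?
0.02548 rad/s

tan(θ) = y/139
sec²(θ) · dθ/dt = (1/139) · dy/dt
dθ/dt = cos²(θ)/139 · 4 = 139/(139² + 50²) · 4
dθ/dt = 0.02548 rad/s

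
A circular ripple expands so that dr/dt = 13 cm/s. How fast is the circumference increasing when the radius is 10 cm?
26π cm/s

C = 2πr
dC/dt = 2π · dr/dt = 2π · 13 = 26π cm/s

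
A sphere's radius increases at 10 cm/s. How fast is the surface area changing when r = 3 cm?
240π cm²/s

S = 4πr²
dS/dt = dS/dr · dr/dt = 8πr · 10
At r = 3: dS/dt = 240π cm²/s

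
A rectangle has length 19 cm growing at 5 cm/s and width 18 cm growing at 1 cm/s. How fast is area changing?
109 cm²/s

A = lw
dA/dt = w·dl/dt + l·dw/dt = 18·5 + 19·1 = 109 cm²/s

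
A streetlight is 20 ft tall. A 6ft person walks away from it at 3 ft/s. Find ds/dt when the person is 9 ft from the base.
9/7 ft/s

By similar triangles: 20/(x+s) = 6/s
Solving: s = 6x/14
ds/dt = 6/14 · dx/dt = 3/7 · 3 = 9/7 ft/s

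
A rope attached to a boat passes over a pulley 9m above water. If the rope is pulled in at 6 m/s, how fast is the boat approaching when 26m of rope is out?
156√595/595 ≈ 6.395 m/s

rope² = x² + 9²
x = √(26² - 9²) = √595
dx/dt = (rope/x) · d(rope)/dt = (26/√595) · (-6) = -156√595/595 m/s
The boat approaches at 156√595/595 ≈ 6.395 m/s.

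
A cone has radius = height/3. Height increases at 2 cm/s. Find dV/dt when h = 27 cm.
162π cm³/s

V = (1/3)π(h/3)²h = πh³/27
dV/dt = πh²/9 · 2
At h = 27: dV/dt = 162π cm³/s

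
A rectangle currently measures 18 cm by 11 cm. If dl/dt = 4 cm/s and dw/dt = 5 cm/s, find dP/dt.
18 cm/s

P = 2(l + w)
dP/dt = 2(dl/dt + dw/dt) = 2(4 + 5) = 18 cm/s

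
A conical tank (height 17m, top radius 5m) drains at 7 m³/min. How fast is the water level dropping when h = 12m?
2023/(3600π) ≈ 0.1789 m/min

r/h = 5/17, so r = (5/17)h
V = (1/3)πr²h = (1/3)π((5/17)h)²h = (25/867)πh³
dV/dh = (25/289)πh²
dh/dt = (dV/dt)/(dV/dh) = -7/((25/289)π·12²) = -2023/(3600π) m/min
The level is dropping at 2023/(3600π) ≈ 0.1789 m/min.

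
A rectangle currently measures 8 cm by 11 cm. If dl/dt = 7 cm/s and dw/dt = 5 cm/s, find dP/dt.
24 cm/s

P = 2(l + w)
dP/dt = 2(dl/dt + dw/dt) = 2(7 + 5) = 24 cm/s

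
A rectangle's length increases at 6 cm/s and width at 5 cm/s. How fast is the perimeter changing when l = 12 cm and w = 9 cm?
22 cm/s

P = 2(l + w)
dP/dt = 2(dl/dt + dw/dt) = 2(6 + 5) = 22 cm/s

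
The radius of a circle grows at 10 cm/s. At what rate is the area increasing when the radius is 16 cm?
320π cm²/s

A = πr²
dA/dt = 2πr · dr/dt = 2π(16)(10) = 320π cm²/s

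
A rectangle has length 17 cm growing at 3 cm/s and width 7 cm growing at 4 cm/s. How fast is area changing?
89 cm²/s

A = lw
dA/dt = w·dl/dt + l·dw/dt = 7·3 + 17·4 = 89 cm²/s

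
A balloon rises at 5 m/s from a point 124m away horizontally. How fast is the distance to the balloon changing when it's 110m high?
275√6869/6869 ≈ 3.318 m/s

z² = 124² + y²
z = √(124² + 110²) = 2√6869
dz/dt = y/z · dy/dt = 110/(2√6869) · 5 = 275√6869/6869 ≈ 3.318 m/s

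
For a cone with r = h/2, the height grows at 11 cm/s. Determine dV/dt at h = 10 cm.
275π cm³/s

V = (1/3)π(h/2)²h = πh³/12
dV/dt = πh²/4 · 11
At h = 10: dV/dt = 275π cm³/s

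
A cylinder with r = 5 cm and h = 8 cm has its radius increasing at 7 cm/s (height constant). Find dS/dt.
252π cm²/s

S = 2πrh + 2πr² (lateral + bases)
dS/dt = (2πh + 4πr)·dr/dt = (2π·8 + 4π·5)·7
= 252π cm²/s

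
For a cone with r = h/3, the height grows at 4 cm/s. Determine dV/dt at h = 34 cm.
4624π/9 cm³/s

V = (1/3)π(h/3)²h = πh³/27
dV/dt = πh²/9 · 4
At h = 34: dV/dt = 4624π/9 cm³/s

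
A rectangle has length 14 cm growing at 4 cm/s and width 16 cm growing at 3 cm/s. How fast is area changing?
106 cm²/s

A = lw
dA/dt = w·dl/dt + l·dw/dt = 16·4 + 14·3 = 106 cm²/s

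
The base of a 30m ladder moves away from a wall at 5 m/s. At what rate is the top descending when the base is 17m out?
85√611/611 ≈ 3.439 m/s

x² + y² = 30²
2x·dx/dt + 2y·dy/dt = 0
dy/dt = -x/y · dx/dt = -17/√611 · 5 = -85√611/611 m/s
The top is descending at 85√611/611 ≈ 3.439 m/s.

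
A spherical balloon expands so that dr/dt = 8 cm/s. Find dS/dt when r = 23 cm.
1472π cm²/s

S = 4πr²
dS/dt = dS/dr · dr/dt = 8πr · 8
At r = 23: dS/dt = 1472π cm²/s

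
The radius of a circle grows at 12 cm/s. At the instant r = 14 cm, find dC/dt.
24π cm/s

C = 2πr
dC/dt = 2π · dr/dt = 2π · 12 = 24π cm/s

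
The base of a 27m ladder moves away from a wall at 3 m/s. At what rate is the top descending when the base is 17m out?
51√110/220 ≈ 2.431 m/s

x² + y² = 27²
2x·dx/dt + 2y·dy/dt = 0
dy/dt = -x/y · dx/dt = -17/(2√110) · 3 = -51√110/220 m/s
The top is descending at 51√110/220 ≈ 2.431 m/s.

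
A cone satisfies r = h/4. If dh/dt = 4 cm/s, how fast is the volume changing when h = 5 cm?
25π/4 cm³/s

V = (1/3)π(h/4)²h = πh³/48
dV/dt = πh²/16 · 4
At h = 5: dV/dt = 25π/4 cm³/s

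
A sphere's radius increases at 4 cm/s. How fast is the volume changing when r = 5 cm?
400π cm³/s

V = (4/3)πr³
dV/dt = dV/dr · dr/dt = 4πr² · 4
At r = 5: dV/dt = 400π cm³/s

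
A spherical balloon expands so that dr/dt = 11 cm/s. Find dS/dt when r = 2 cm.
176π cm²/s

S = 4πr²
dS/dt = dS/dr · dr/dt = 8πr · 11
At r = 2: dS/dt = 176π cm²/s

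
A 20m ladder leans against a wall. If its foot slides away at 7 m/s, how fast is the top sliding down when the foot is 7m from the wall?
49√39/117 ≈ 2.615 m/s

x² + y² = 20²
2x·dx/dt + 2y·dy/dt = 0
dy/dt = -x/y · dx/dt = -7/(3√39) · 7 = -49√39/117 m/s
The top is descending at 49√39/117 ≈ 2.615 m/s.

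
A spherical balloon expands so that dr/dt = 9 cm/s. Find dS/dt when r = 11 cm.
792π cm²/s

S = 4πr²
dS/dt = dS/dr · dr/dt = 8πr · 9
At r = 11: dS/dt = 792π cm²/s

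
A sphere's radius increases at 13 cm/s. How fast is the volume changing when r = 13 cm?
8788π cm³/s

V = (4/3)πr³
dV/dt = dV/dr · dr/dt = 4πr² · 13
At r = 13: dV/dt = 8788π cm³/s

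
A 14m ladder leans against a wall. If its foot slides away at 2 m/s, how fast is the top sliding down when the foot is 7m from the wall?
2√3/3 ≈ 1.155 m/s

x² + y² = 14²
2x·dx/dt + 2y·dy/dt = 0
dy/dt = -x/y · dx/dt = -7/(7√3) · 2 = -2√3/3 m/s
The top is descending at 2√3/3 ≈ 1.155 m/s.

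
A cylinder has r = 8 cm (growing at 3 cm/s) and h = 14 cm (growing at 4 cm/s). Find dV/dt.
928π cm³/s

V = πr²h
dV/dt = 2πrh·dr/dt + πr²·dh/dt
= 2π(8)(14)(3) + π(8)²(4)
= 928π cm³/s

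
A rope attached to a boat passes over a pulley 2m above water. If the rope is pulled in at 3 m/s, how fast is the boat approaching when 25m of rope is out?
25√69/69 ≈ 3.01 m/s

rope² = x² + 2²
x = √(25² - 2²) = 3√69
dx/dt = (rope/x) · d(rope)/dt = (25/(3√69)) · (-3) = -25√69/69 m/s
The boat approaches at 25√69/69 ≈ 3.01 m/s.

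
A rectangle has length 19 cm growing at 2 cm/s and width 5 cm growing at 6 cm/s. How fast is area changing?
124 cm²/s

A = lw
dA/dt = w·dl/dt + l·dw/dt = 5·2 + 19·6 = 124 cm²/s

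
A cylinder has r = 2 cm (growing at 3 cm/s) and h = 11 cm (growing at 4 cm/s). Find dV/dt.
148π cm³/s

V = πr²h
dV/dt = 2πrh·dr/dt + πr²·dh/dt
= 2π(2)(11)(3) + π(2)²(4)
= 148π cm³/s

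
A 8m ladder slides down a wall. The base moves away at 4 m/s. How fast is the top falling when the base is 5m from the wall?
20√39/39 ≈ 3.203 m/s

x² + y² = 8²
2x·dx/dt + 2y·dy/dt = 0
dy/dt = -x/y · dx/dt = -5/√39 · 4 = -20√39/39 m/s
The top is descending at 20√39/39 ≈ 3.203 m/s.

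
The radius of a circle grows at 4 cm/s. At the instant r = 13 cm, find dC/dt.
8π cm/s

C = 2πr
dC/dt = 2π · dr/dt = 2π · 4 = 8π cm/s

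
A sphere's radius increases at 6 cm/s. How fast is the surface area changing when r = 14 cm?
672π cm²/s

S = 4πr²
dS/dt = dS/dr · dr/dt = 8πr · 6
At r = 14: dS/dt = 672π cm²/s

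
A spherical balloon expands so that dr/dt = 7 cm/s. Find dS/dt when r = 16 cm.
896π cm²/s

S = 4πr²
dS/dt = dS/dr · dr/dt = 8πr · 7
At r = 16: dS/dt = 896π cm²/s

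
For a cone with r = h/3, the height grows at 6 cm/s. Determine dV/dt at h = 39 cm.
1014π cm³/s

V = (1/3)π(h/3)²h = πh³/27
dV/dt = πh²/9 · 6
At h = 39: dV/dt = 1014π cm³/s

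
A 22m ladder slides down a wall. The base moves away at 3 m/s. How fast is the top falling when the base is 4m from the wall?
2√13/13 ≈ 0.5547 m/s

x² + y² = 22²
2x·dx/dt + 2y·dy/dt = 0
dy/dt = -x/y · dx/dt = -4/(6√13) · 3 = -2√13/13 m/s
The top is descending at 2√13/13 ≈ 0.5547 m/s.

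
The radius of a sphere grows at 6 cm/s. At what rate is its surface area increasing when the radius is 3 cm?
144π cm²/s

S = 4πr²
dS/dt = dS/dr · dr/dt = 8πr · 6
At r = 3: dS/dt = 144π cm²/s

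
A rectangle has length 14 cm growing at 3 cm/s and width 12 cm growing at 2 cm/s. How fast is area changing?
64 cm²/s

A = lw
dA/dt = w·dl/dt + l·dw/dt = 12·3 + 14·2 = 64 cm²/s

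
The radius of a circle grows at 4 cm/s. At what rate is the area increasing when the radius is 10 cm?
80π cm²/s

A = πr²
dA/dt = 2πr · dr/dt = 2π(10)(4) = 80π cm²/s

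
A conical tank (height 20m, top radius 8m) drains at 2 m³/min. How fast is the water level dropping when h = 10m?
1/(8π) ≈ 0.03979 m/min

r/h = 8/20, so r = (2/5)h
V = (1/3)πr²h = (1/3)π((2/5)h)²h = (4/75)πh³
dV/dh = (4/25)πh²
dh/dt = (dV/dt)/(dV/dh) = -2/((4/25)π·10²) = -1/(8π) m/min
The level is dropping at 1/(8π) ≈ 0.03979 m/min.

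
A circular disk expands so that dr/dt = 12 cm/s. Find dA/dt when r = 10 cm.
240π cm²/s

A = πr²
dA/dt = 2πr · dr/dt = 2π(10)(12) = 240π cm²/s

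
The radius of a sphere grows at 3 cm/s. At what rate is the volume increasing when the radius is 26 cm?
8112π cm³/s

V = (4/3)πr³
dV/dt = dV/dr · dr/dt = 4πr² · 3
At r = 26: dV/dt = 8112π cm³/s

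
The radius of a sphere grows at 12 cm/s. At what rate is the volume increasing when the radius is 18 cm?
15552π cm³/s

V = (4/3)πr³
dV/dt = dV/dr · dr/dt = 4πr² · 12
At r = 18: dV/dt = 15552π cm³/s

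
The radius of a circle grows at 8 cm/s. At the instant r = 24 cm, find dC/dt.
16π cm/s

C = 2πr
dC/dt = 2π · dr/dt = 2π · 8 = 16π cm/s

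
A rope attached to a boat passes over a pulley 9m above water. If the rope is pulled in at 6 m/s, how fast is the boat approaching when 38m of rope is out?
228√1363/1363 ≈ 6.176 m/s

rope² = x² + 9²
x = √(38² - 9²) = √1363
dx/dt = (rope/x) · d(rope)/dt = (38/√1363) · (-6) = -228√1363/1363 m/s
The boat approaches at 228√1363/1363 ≈ 6.176 m/s.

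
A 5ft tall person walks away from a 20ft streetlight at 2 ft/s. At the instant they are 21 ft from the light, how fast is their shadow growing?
2/3 ft/s

By similar triangles: 20/(x+s) = 5/s
Solving: s = 5x/15
ds/dt = 5/15 · dx/dt = 1/3 · 2 = 2/3 ft/s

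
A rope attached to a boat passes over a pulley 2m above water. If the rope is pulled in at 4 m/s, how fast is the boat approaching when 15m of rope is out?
60√221/221 ≈ 4.036 m/s

rope² = x² + 2²
x = √(15² - 2²) = √221
dx/dt = (rope/x) · d(rope)/dt = (15/√221) · (-4) = -60√221/221 m/s
The boat approaches at 60√221/221 ≈ 4.036 m/s.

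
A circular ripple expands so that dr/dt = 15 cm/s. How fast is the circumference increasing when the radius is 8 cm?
30π cm/s

C = 2πr
dC/dt = 2π · dr/dt = 2π · 15 = 30π cm/s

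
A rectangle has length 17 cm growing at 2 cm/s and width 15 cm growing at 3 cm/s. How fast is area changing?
81 cm²/s

A = lw
dA/dt = w·dl/dt + l·dw/dt = 15·2 + 17·3 = 81 cm²/s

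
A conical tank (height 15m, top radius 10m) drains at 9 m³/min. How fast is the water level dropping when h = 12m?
9/(64π) ≈ 0.04476 m/min

r/h = 10/15, so r = (2/3)h
V = (1/3)πr²h = (1/3)π((2/3)h)²h = (4/27)πh³
dV/dh = (4/9)πh²
dh/dt = (dV/dt)/(dV/dh) = -9/((4/9)π·12²) = -9/(64π) m/min
The level is dropping at 9/(64π) ≈ 0.04476 m/min.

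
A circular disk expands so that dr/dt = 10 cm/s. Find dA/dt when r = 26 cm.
520π cm²/s

A = πr²
dA/dt = 2πr · dr/dt = 2π(26)(10) = 520π cm²/s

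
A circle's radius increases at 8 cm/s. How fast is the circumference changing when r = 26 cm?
16π cm/s

C = 2πr
dC/dt = 2π · dr/dt = 2π · 8 = 16π cm/s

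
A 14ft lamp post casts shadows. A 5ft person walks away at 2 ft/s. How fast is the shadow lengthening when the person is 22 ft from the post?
10/9 ft/s

By similar triangles: 14/(x+s) = 5/s
Solving: s = 5x/9
ds/dt = 5/9 · dx/dt = 5/9 · 2 = 10/9 ft/s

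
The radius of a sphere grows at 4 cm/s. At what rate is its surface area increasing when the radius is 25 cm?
800π cm²/s

S = 4πr²
dS/dt = dS/dr · dr/dt = 8πr · 4
At r = 25: dS/dt = 800π cm²/s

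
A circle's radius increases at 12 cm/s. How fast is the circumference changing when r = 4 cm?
24π cm/s

C = 2πr
dC/dt = 2π · dr/dt = 2π · 12 = 24π cm/s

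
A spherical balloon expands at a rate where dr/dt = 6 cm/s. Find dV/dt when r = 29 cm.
20184π cm³/s

V = (4/3)πr³
dV/dt = dV/dr · dr/dt = 4πr² · 6
At r = 29: dV/dt = 20184π cm³/s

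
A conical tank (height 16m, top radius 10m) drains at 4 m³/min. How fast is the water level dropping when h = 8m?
4/(25π) ≈ 0.05093 m/min

r/h = 10/16, so r = (5/8)h
V = (1/3)πr²h = (1/3)π((5/8)h)²h = (25/192)πh³
dV/dh = (25/64)πh²
dh/dt = (dV/dt)/(dV/dh) = -4/((25/64)π·8²) = -4/(25π) m/min
The level is dropping at 4/(25π) ≈ 0.05093 m/min.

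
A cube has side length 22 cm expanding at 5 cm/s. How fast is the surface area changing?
1320 cm²/s

A = 6s²
dA/dt = 12s · ds/dt = 12·22·5 = 1320 cm²/s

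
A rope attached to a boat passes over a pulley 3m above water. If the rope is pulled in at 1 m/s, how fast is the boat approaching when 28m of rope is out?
28√31/155 ≈ 1.006 m/s

rope² = x² + 3²
x = √(28² - 3²) = 5√31
dx/dt = (rope/x) · d(rope)/dt = (28/(5√31)) · (-1) = -28√31/155 m/s
The boat approaches at 28√31/155 ≈ 1.006 m/s.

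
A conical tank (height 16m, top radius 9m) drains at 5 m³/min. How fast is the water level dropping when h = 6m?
320/(729π) ≈ 0.1397 m/min

r/h = 9/16, so r = (9/16)h
V = (1/3)πr²h = (1/3)π((9/16)h)²h = (27/256)πh³
dV/dh = (81/256)πh²
dh/dt = (dV/dt)/(dV/dh) = -5/((81/256)π·6²) = -320/(729π) m/min
The level is dropping at 320/(729π) ≈ 0.1397 m/min.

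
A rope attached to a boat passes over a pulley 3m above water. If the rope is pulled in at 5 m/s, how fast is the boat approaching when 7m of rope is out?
7√10/4 ≈ 5.534 m/s

rope² = x² + 3²
x = √(7² - 3²) = 2√10
dx/dt = (rope/x) · d(rope)/dt = (7/(2√10)) · (-5) = -7√10/4 m/s
The boat approaches at 7√10/4 ≈ 5.534 m/s.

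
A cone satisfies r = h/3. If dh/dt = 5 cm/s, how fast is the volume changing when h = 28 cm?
3920π/9 cm³/s

V = (1/3)π(h/3)²h = πh³/27
dV/dt = πh²/9 · 5
At h = 28: dV/dt = 3920π/9 cm³/s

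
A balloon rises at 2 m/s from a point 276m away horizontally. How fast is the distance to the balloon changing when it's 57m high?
38√353/1765 ≈ 0.4045 m/s

z² = 276² + y²
z = √(276² + 57²) = 15√353
dz/dt = y/z · dy/dt = 57/(15√353) · 2 = 38√353/1765 ≈ 0.4045 m/s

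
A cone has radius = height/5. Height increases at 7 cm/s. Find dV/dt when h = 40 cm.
448π cm³/s

V = (1/3)π(h/5)²h = πh³/75
dV/dt = πh²/25 · 7
At h = 40: dV/dt = 448π cm³/s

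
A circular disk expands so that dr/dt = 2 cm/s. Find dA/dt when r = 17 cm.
68π cm²/s

A = πr²
dA/dt = 2πr · dr/dt = 2π(17)(2) = 68π cm²/s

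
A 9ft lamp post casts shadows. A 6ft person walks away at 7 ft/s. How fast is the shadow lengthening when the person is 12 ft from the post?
14 ft/s

By similar triangles: 9/(x+s) = 6/s
Solving: s = 6x/3
ds/dt = 6/3 · dx/dt = 2 · 7 = 14 ft/s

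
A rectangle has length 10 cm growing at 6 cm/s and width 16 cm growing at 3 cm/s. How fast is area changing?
126 cm²/s

A = lw
dA/dt = w·dl/dt + l·dw/dt = 16·6 + 10·3 = 126 cm²/s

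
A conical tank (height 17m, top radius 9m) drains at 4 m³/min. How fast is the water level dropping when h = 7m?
1156/(3969π) ≈ 0.09271 m/min

r/h = 9/17, so r = (9/17)h
V = (1/3)πr²h = (1/3)π((9/17)h)²h = (27/289)πh³
dV/dh = (81/289)πh²
dh/dt = (dV/dt)/(dV/dh) = -4/((81/289)π·7²) = -1156/(3969π) m/min
The level is dropping at 1156/(3969π) ≈ 0.09271 m/min.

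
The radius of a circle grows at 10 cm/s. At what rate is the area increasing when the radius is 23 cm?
460π cm²/s

A = πr²
dA/dt = 2πr · dr/dt = 2π(23)(10) = 460π cm²/s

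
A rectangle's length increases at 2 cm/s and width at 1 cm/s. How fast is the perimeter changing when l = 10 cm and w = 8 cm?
6 cm/s

P = 2(l + w)
dP/dt = 2(dl/dt + dw/dt) = 2(2 + 1) = 6 cm/s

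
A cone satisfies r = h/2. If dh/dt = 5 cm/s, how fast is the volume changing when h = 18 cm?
405π cm³/s

V = (1/3)π(h/2)²h = πh³/12
dV/dt = πh²/4 · 5
At h = 18: dV/dt = 405π cm³/s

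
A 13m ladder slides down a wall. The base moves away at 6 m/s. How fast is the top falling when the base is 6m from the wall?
36√133/133 ≈ 3.122 m/s

x² + y² = 13²
2x·dx/dt + 2y·dy/dt = 0
dy/dt = -x/y · dx/dt = -6/√133 · 6 = -36√133/133 m/s
The top is descending at 36√133/133 ≈ 3.122 m/s.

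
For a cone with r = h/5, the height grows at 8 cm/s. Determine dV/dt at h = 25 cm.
200π cm³/s

V = (1/3)π(h/5)²h = πh³/75
dV/dt = πh²/25 · 8
At h = 25: dV/dt = 200π cm³/s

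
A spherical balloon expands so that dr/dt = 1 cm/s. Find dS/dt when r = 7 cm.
56π cm²/s

S = 4πr²
dS/dt = dS/dr · dr/dt = 8πr · 1
At r = 7: dS/dt = 56π cm²/s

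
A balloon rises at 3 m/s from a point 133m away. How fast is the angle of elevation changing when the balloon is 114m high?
0.013003 rad/s

tan(θ) = y/133
sec²(θ) · dθ/dt = (1/133) · dy/dt
dθ/dt = cos²(θ)/133 · 3 = 133/(133² + 114²) · 3
dθ/dt = 0.013003 rad/s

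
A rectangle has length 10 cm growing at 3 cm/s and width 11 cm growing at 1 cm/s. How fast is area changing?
43 cm²/s

A = lw
dA/dt = w·dl/dt + l·dw/dt = 11·3 + 10·1 = 43 cm²/s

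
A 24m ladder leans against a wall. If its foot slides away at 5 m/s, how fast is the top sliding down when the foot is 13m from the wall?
65√407/407 ≈ 3.222 m/s

x² + y² = 24²
2x·dx/dt + 2y·dy/dt = 0
dy/dt = -x/y · dx/dt = -13/√407 · 5 = -65√407/407 m/s
The top is descending at 65√407/407 ≈ 3.222 m/s.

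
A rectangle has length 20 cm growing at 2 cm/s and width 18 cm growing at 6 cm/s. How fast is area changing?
156 cm²/s

A = lw
dA/dt = w·dl/dt + l·dw/dt = 18·2 + 20·6 = 156 cm²/s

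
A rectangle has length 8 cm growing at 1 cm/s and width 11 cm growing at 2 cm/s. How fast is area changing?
27 cm²/s

A = lw
dA/dt = w·dl/dt + l·dw/dt = 11·1 + 8·2 = 27 cm²/s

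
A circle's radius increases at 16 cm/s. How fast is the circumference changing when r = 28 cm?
32π cm/s

C = 2πr
dC/dt = 2π · dr/dt = 2π · 16 = 32π cm/s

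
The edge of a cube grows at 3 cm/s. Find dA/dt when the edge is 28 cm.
1008 cm²/s

A = 6s²
dA/dt = 12s · ds/dt = 12·28·3 = 1008 cm²/s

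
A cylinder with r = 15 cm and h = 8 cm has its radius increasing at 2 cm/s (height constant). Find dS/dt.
152π cm²/s

S = 2πrh + 2πr² (lateral + bases)
dS/dt = (2πh + 4πr)·dr/dt = (2π·8 + 4π·15)·2
= 152π cm²/s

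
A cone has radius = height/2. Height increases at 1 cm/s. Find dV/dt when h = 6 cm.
9π cm³/s

V = (1/3)π(h/2)²h = πh³/12
dV/dt = πh²/4 · 1
At h = 6: dV/dt = 9π cm³/s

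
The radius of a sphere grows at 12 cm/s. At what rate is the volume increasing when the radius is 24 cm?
27648π cm³/s

V = (4/3)πr³
dV/dt = dV/dr · dr/dt = 4πr² · 12
At r = 24: dV/dt = 27648π cm³/s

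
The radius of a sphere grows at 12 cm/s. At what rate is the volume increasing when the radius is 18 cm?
15552π cm³/s

V = (4/3)πr³
dV/dt = dV/dr · dr/dt = 4πr² · 12
At r = 18: dV/dt = 15552π cm³/s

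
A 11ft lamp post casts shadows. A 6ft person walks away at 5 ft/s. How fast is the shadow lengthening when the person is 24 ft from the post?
6 ft/s

By similar triangles: 11/(x+s) = 6/s
Solving: s = 6x/5
ds/dt = 6/5 · dx/dt = 6/5 · 5 = 6 ft/s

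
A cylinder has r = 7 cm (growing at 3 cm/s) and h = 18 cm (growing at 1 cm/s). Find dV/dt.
805π cm³/s

V = πr²h
dV/dt = 2πrh·dr/dt + πr²·dh/dt
= 2π(7)(18)(3) + π(7)²(1)
= 805π cm³/s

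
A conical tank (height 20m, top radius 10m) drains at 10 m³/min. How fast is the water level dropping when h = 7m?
40/(49π) ≈ 0.2598 m/min

r/h = 10/20, so r = (1/2)h
V = (1/3)πr²h = (1/3)π((1/2)h)²h = (1/12)πh³
dV/dh = (1/4)πh²
dh/dt = (dV/dt)/(dV/dh) = -10/((1/4)π·7²) = -40/(49π) m/min
The level is dropping at 40/(49π) ≈ 0.2598 m/min.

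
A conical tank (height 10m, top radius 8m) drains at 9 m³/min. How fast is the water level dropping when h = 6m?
25/(64π) ≈ 0.1243 m/min

r/h = 8/10, so r = (4/5)h
V = (1/3)πr²h = (1/3)π((4/5)h)²h = (16/75)πh³
dV/dh = (16/25)πh²
dh/dt = (dV/dt)/(dV/dh) = -9/((16/25)π·6²) = -25/(64π) m/min
The level is dropping at 25/(64π) ≈ 0.1243 m/min.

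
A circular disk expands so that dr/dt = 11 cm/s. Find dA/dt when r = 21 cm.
462π cm²/s

A = πr²
dA/dt = 2πr · dr/dt = 2π(21)(11) = 462π cm²/s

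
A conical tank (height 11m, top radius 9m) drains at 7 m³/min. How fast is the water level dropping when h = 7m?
121/(567π) ≈ 0.06793 m/min

r/h = 9/11, so r = (9/11)h
V = (1/3)πr²h = (1/3)π((9/11)h)²h = (27/121)πh³
dV/dh = (81/121)πh²
dh/dt = (dV/dt)/(dV/dh) = -7/((81/121)π·7²) = -121/(567π) m/min
The level is dropping at 121/(567π) ≈ 0.06793 m/min.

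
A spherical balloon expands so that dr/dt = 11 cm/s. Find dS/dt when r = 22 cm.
1936π cm²/s

S = 4πr²
dS/dt = dS/dr · dr/dt = 8πr · 11
At r = 22: dS/dt = 1936π cm²/s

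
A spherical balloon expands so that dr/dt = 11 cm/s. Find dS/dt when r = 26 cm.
2288π cm²/s

S = 4πr²
dS/dt = dS/dr · dr/dt = 8πr · 11
At r = 26: dS/dt = 2288π cm²/s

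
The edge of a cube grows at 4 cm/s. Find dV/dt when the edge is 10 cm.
1200 cm³/s

V = s³
dV/dt = 3s² · ds/dt = 3·10²·4 = 1200 cm³/s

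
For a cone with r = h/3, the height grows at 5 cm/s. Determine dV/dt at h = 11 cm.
605π/9 cm³/s

V = (1/3)π(h/3)²h = πh³/27
dV/dt = πh²/9 · 5
At h = 11: dV/dt = 605π/9 cm³/s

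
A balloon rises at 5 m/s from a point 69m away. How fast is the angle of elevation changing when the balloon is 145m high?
0.013379 rad/s

tan(θ) = y/69
sec²(θ) · dθ/dt = (1/69) · dy/dt
dθ/dt = cos²(θ)/69 · 5 = 69/(69² + 145²) · 5
dθ/dt = 0.013379 rad/s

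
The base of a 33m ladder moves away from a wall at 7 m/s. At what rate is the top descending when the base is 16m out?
16√17/17 ≈ 3.881 m/s

x² + y² = 33²
2x·dx/dt + 2y·dy/dt = 0
dy/dt = -x/y · dx/dt = -16/(7√17) · 7 = -16√17/17 m/s
The top is descending at 16√17/17 ≈ 3.881 m/s.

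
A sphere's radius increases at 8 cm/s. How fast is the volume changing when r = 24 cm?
18432π cm³/s

V = (4/3)πr³
dV/dt = dV/dr · dr/dt = 4πr² · 8
At r = 24: dV/dt = 18432π cm³/s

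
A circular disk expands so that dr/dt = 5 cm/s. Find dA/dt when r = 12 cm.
120π cm²/s

A = πr²
dA/dt = 2πr · dr/dt = 2π(12)(5) = 120π cm²/s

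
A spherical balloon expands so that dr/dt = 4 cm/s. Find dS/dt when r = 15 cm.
480π cm²/s

S = 4πr²
dS/dt = dS/dr · dr/dt = 8πr · 4
At r = 15: dS/dt = 480π cm²/s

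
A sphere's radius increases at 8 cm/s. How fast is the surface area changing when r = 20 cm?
1280π cm²/s

S = 4πr²
dS/dt = dS/dr · dr/dt = 8πr · 8
At r = 20: dS/dt = 1280π cm²/s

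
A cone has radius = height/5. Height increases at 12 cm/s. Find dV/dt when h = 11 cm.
1452π/25 cm³/s

V = (1/3)π(h/5)²h = πh³/75
dV/dt = πh²/25 · 12
At h = 11: dV/dt = 1452π/25 cm³/s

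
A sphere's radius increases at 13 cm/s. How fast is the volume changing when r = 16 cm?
13312π cm³/s

V = (4/3)πr³
dV/dt = dV/dr · dr/dt = 4πr² · 13
At r = 16: dV/dt = 13312π cm³/s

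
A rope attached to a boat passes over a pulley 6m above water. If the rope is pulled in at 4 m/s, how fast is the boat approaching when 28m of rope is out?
56√187/187 ≈ 4.095 m/s

rope² = x² + 6²
x = √(28² - 6²) = 2√187
dx/dt = (rope/x) · d(rope)/dt = (28/(2√187)) · (-4) = -56√187/187 m/s
The boat approaches at 56√187/187 ≈ 4.095 m/s.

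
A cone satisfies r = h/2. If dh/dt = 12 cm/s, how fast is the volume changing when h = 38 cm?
4332π cm³/s

V = (1/3)π(h/2)²h = πh³/12
dV/dt = πh²/4 · 12
At h = 38: dV/dt = 4332π cm³/s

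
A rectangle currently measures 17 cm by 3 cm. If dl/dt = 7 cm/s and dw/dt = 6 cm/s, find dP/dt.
26 cm/s

P = 2(l + w)
dP/dt = 2(dl/dt + dw/dt) = 2(7 + 6) = 26 cm/s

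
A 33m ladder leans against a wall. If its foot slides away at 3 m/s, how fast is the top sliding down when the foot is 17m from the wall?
51√2/40 ≈ 1.803 m/s

x² + y² = 33²
2x·dx/dt + 2y·dy/dt = 0
dy/dt = -x/y · dx/dt = -17/(20√2) · 3 = -51√2/40 m/s
The top is descending at 51√2/40 ≈ 1.803 m/s.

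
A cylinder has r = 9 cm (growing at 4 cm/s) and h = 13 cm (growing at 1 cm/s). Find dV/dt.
1017π cm³/s

V = πr²h
dV/dt = 2πrh·dr/dt + πr²·dh/dt
= 2π(9)(13)(4) + π(9)²(1)
= 1017π cm³/s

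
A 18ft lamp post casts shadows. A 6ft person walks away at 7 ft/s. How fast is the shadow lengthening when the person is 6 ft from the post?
7/2 ft/s

By similar triangles: 18/(x+s) = 6/s
Solving: s = 6x/12
ds/dt = 6/12 · dx/dt = 1/2 · 7 = 7/2 ft/s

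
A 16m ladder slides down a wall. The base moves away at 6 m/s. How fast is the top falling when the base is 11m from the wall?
22√15/15 ≈ 5.68 m/s

x² + y² = 16²
2x·dx/dt + 2y·dy/dt = 0
dy/dt = -x/y · dx/dt = -11/(3√15) · 6 = -22√15/15 m/s
The top is descending at 22√15/15 ≈ 5.68 m/s.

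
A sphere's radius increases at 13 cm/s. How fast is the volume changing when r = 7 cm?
2548π cm³/s

V = (4/3)πr³
dV/dt = dV/dr · dr/dt = 4πr² · 13
At r = 7: dV/dt = 2548π cm³/s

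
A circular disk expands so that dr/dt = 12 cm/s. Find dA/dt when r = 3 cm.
72π cm²/s

A = πr²
dA/dt = 2πr · dr/dt = 2π(3)(12) = 72π cm²/s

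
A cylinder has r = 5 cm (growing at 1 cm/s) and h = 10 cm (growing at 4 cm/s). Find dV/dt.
200π cm³/s

V = πr²h
dV/dt = 2πrh·dr/dt + πr²·dh/dt
= 2π(5)(10)(1) + π(5)²(4)
= 200π cm³/s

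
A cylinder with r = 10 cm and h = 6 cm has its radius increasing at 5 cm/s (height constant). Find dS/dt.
260π cm²/s

S = 2πrh + 2πr² (lateral + bases)
dS/dt = (2πh + 4πr)·dr/dt = (2π·6 + 4π·10)·5
= 260π cm²/s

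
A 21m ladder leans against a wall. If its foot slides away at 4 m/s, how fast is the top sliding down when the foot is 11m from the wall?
11√5/10 ≈ 2.46 m/s

x² + y² = 21²
2x·dx/dt + 2y·dy/dt = 0
dy/dt = -x/y · dx/dt = -11/(8√5) · 4 = -11√5/10 m/s
The top is descending at 11√5/10 ≈ 2.46 m/s.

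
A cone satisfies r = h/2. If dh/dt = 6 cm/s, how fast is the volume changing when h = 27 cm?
2187π/2 cm³/s

V = (1/3)π(h/2)²h = πh³/12
dV/dt = πh²/4 · 6
At h = 27: dV/dt = 2187π/2 cm³/s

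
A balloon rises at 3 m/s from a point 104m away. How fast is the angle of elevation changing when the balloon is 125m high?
0.0118 rad/s

tan(θ) = y/104
sec²(θ) · dθ/dt = (1/104) · dy/dt
dθ/dt = cos²(θ)/104 · 3 = 104/(104² + 125²) · 3
dθ/dt = 0.0118 rad/s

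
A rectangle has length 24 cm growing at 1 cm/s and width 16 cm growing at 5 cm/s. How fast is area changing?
136 cm²/s

A = lw
dA/dt = w·dl/dt + l·dw/dt = 16·1 + 24·5 = 136 cm²/s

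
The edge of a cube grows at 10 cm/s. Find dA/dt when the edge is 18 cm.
2160 cm²/s

A = 6s²
dA/dt = 12s · ds/dt = 12·18·10 = 2160 cm²/s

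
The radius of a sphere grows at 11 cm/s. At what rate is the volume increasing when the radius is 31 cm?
42284π cm³/s

V = (4/3)πr³
dV/dt = dV/dr · dr/dt = 4πr² · 11
At r = 31: dV/dt = 42284π cm³/s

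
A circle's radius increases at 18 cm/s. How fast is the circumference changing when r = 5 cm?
36π cm/s

C = 2πr
dC/dt = 2π · dr/dt = 2π · 18 = 36π cm/s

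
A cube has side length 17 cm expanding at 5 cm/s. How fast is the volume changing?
4335 cm³/s

V = s³
dV/dt = 3s² · ds/dt = 3·17²·5 = 4335 cm³/s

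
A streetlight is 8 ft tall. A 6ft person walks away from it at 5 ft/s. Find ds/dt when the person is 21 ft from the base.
15 ft/s

By similar triangles: 8/(x+s) = 6/s
Solving: s = 6x/2
ds/dt = 6/2 · dx/dt = 3 · 5 = 15 ft/s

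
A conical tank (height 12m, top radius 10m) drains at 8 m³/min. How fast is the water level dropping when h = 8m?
9/(50π) ≈ 0.0573 m/min

r/h = 10/12, so r = (5/6)h
V = (1/3)πr²h = (1/3)π((5/6)h)²h = (25/108)πh³
dV/dh = (25/36)πh²
dh/dt = (dV/dt)/(dV/dh) = -8/((25/36)π·8²) = -9/(50π) m/min
The level is dropping at 9/(50π) ≈ 0.0573 m/min.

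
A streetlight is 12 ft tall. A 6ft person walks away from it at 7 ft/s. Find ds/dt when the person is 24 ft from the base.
7 ft/s

By similar triangles: 12/(x+s) = 6/s
Solving: s = 6x/6
ds/dt = 6/6 · dx/dt = 1 · 7 = 7 ft/s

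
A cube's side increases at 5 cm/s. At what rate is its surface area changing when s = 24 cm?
1440 cm²/s

A = 6s²
dA/dt = 12s · ds/dt = 12·24·5 = 1440 cm²/s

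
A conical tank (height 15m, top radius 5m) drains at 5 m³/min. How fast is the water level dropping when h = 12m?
5/(16π) ≈ 0.09947 m/min

r/h = 5/15, so r = (1/3)h
V = (1/3)πr²h = (1/3)π((1/3)h)²h = (1/27)πh³
dV/dh = (1/9)πh²
dh/dt = (dV/dt)/(dV/dh) = -5/((1/9)π·12²) = -5/(16π) m/min
The level is dropping at 5/(16π) ≈ 0.09947 m/min.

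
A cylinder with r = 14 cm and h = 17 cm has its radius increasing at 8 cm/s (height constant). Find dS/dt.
720π cm²/s

S = 2πrh + 2πr² (lateral + bases)
dS/dt = (2πh + 4πr)·dr/dt = (2π·17 + 4π·14)·8
= 720π cm²/s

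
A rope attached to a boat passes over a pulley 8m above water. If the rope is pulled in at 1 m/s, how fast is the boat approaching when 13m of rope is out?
13√105/105 ≈ 1.269 m/s

rope² = x² + 8²
x = √(13² - 8²) = √105
dx/dt = (rope/x) · d(rope)/dt = (13/√105) · (-1) = -13√105/105 m/s
The boat approaches at 13√105/105 ≈ 1.269 m/s.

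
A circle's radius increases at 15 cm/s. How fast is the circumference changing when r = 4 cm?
30π cm/s

C = 2πr
dC/dt = 2π · dr/dt = 2π · 15 = 30π cm/s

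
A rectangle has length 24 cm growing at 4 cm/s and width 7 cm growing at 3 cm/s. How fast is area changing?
100 cm²/s

A = lw
dA/dt = w·dl/dt + l·dw/dt = 7·4 + 24·3 = 100 cm²/s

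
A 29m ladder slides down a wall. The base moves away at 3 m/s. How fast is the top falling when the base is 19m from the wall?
19√30/40 ≈ 2.602 m/s

x² + y² = 29²
2x·dx/dt + 2y·dy/dt = 0
dy/dt = -x/y · dx/dt = -19/(4√30) · 3 = -19√30/40 m/s
The top is descending at 19√30/40 ≈ 2.602 m/s.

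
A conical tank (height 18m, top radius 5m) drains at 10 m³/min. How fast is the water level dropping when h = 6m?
18/(5π) ≈ 1.146 m/min

r/h = 5/18, so r = (5/18)h
V = (1/3)πr²h = (1/3)π((5/18)h)²h = (25/972)πh³
dV/dh = (25/324)πh²
dh/dt = (dV/dt)/(dV/dh) = -10/((25/324)π·6²) = -18/(5π) m/min
The level is dropping at 18/(5π) ≈ 1.146 m/min.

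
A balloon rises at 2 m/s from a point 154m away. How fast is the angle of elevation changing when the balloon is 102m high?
0.009027 rad/s

tan(θ) = y/154
sec²(θ) · dθ/dt = (1/154) · dy/dt
dθ/dt = cos²(θ)/154 · 2 = 154/(154² + 102²) · 2
dθ/dt = 0.009027 rad/s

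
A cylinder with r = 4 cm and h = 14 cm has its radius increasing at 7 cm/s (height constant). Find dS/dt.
308π cm²/s

S = 2πrh + 2πr² (lateral + bases)
dS/dt = (2πh + 4πr)·dr/dt = (2π·14 + 4π·4)·7
= 308π cm²/s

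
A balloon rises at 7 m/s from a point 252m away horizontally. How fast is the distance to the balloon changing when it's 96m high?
56√505/505 ≈ 2.492 m/s

z² = 252² + y²
z = √(252² + 96²) = 12√505
dz/dt = y/z · dy/dt = 96/(12√505) · 7 = 56√505/505 ≈ 2.492 m/s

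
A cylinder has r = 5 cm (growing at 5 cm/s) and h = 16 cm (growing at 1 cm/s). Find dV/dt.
825π cm³/s

V = πr²h
dV/dt = 2πrh·dr/dt + πr²·dh/dt
= 2π(5)(16)(5) + π(5)²(1)
= 825π cm³/s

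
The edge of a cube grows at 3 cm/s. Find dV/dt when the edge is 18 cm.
2916 cm³/s

V = s³
dV/dt = 3s² · ds/dt = 3·18²·3 = 2916 cm³/s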